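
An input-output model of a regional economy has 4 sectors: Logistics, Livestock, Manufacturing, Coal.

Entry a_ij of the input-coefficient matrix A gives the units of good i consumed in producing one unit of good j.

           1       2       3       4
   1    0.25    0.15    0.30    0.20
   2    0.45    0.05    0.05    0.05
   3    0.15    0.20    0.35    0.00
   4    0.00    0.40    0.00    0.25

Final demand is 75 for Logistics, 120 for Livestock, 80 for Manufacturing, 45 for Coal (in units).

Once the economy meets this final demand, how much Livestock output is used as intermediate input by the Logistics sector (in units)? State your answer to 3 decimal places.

z_21 = 155.160

I − A =
  [   0.75    -0.15    -0.30    -0.20]
  [  -0.45     0.95    -0.05    -0.05]
  [  -0.15    -0.20     0.65     0.00]
  [   0.00    -0.40     0.00     0.75]
Compute the cofactors C_ij = (−1)^(i+j)·(3×3 minor ij) of I−A; the adjugate is their transpose:
adj(I−A) = Cᵀ =
  [ 0.442625   0.170125   0.217375   0.129375]
  [ 0.225000   0.331875   0.129375   0.082125]
  [ 0.171375   0.141375   0.432750   0.055125]
  [ 0.120000   0.177000   0.069000   0.340875]
det(I−A) = Σ_j (I−A)_1j·C_1j = (0.75)(0.442625) + (-0.15)(0.225000) + (-0.30)(0.171375) + (-0.20)(0.120000) = 0.22280625
(I − A)⁻¹ = adj(I−A) / det(I−A) ≈
  [   1.9866     0.7636     0.9756     0.5807]
  [   1.0098     1.4895     0.5807     0.3686]
  [   0.7692     0.6345     1.9423     0.2474]
  [   0.5386     0.7944     0.3097     1.5299]
First solve x = (I − A)⁻¹ d = adj(I−A)·d / det(I−A); in particular x_1 = (0.442625·75 + 0.170125·120 + 0.217375·80 + 0.129375·45) / 0.22280625 = 76.82375 / 0.22280625 ≈ 344.80070.
Intermediate flow from 2 to 1: z_21 = a_21 · x_1 = 0.45 × 76.82375 / 0.22280625 = 34.5706875 / 0.22280625 ≈ 155.160.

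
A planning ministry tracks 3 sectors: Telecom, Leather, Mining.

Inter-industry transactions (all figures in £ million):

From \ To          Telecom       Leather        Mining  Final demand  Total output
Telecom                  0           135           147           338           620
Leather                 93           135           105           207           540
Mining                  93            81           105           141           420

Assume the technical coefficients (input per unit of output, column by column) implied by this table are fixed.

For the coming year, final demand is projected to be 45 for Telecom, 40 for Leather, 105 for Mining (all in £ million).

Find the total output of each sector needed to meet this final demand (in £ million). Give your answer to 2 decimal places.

x_T = 152.98, x_L = 150.85, x_M = 200.77

Technical coefficients a_ij = z_ij / X_j:
  a_TT = 0/620 = 0.00, a_LT = 93/620 = 0.15, a_MT = 93/620 = 0.15
  a_TL = 135/540 = 0.25, a_LL = 135/540 = 0.25, a_ML = 81/540 = 0.15
  a_TM = 147/420 = 0.35, a_LM = 105/420 = 0.25, a_MM = 105/420 = 0.25
I − A =
  [   1.00    -0.25    -0.35]
  [  -0.15     0.75    -0.25]
  [  -0.15    -0.15     0.75]
Cofactors of I−A, C_ij = (−1)^(i+j)·(minor ij) (rows/columns in the sector order above):
  C_11 = (0.75)(0.75) − (-0.25)(-0.15) = 0.5250
  C_12 = −[(-0.15)(0.75) − (-0.25)(-0.15)] = 0.1500
  C_13 = (-0.15)(-0.15) − (0.75)(-0.15) = 0.1350
  C_21 = −[(-0.25)(0.75) − (-0.35)(-0.15)] = 0.2400
  C_22 = (1.00)(0.75) − (-0.35)(-0.15) = 0.6975
  C_23 = −[(1.00)(-0.15) − (-0.25)(-0.15)] = 0.1875
  C_31 = (-0.25)(-0.25) − (-0.35)(0.75) = 0.3250
  C_32 = −[(1.00)(-0.25) − (-0.35)(-0.15)] = 0.3025
  C_33 = (1.00)(0.75) − (-0.25)(-0.15) = 0.7125
det(I−A) = Σ_j (I−A)_1j·C_1j = (1.00)(0.5250) + (-0.25)(0.1500) + (-0.35)(0.1350) = 0.44025
adj(I−A) = Cᵀ =
  [ 0.5250   0.2400   0.3250]
  [ 0.1500   0.6975   0.3025]
  [ 0.1350   0.1875   0.7125]
(I − A)⁻¹ = adj(I−A) / det(I−A) ≈
  [   1.1925     0.5451     0.7382]
  [   0.3407     1.5843     0.6871]
  [   0.3066     0.4259     1.6184]
x = (I − A)⁻¹ d = adj(I−A)·d / det(I−A), with det(I−A) = 0.44025:
  x_T = (0.5250·45 + 0.2400·40 + 0.3250·105) / 0.44025 = 67.35 / 0.44025 ≈ 152.98
  x_L = (0.1500·45 + 0.6975·40 + 0.3025·105) / 0.44025 = 66.4125 / 0.44025 ≈ 150.85
  x_M = (0.1350·45 + 0.1875·40 + 0.7125·105) / 0.44025 = 88.3875 / 0.44025 ≈ 200.77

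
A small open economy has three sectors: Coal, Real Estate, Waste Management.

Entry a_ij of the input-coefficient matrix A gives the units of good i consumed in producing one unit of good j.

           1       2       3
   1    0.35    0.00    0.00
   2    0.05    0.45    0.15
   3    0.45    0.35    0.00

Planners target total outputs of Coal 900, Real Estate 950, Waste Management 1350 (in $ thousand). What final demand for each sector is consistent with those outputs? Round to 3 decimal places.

I − A =
  [   0.65     0.00     0.00]
  [  -0.05     0.55    -0.15]
  [  -0.45    -0.35     1.00]
d = (I − A) x:
  d_1 = (+0.65)·900 + (+0.00)·950 + (+0.00)·1350 = 585.000
  d_2 = (-0.05)·900 + (+0.55)·950 + (-0.15)·1350 = 275.000
  d_3 = (-0.45)·900 + (-0.35)·950 + (+1.00)·1350 = 612.500

d_1 = 585.000, d_2 = 275.000, d_3 = 612.500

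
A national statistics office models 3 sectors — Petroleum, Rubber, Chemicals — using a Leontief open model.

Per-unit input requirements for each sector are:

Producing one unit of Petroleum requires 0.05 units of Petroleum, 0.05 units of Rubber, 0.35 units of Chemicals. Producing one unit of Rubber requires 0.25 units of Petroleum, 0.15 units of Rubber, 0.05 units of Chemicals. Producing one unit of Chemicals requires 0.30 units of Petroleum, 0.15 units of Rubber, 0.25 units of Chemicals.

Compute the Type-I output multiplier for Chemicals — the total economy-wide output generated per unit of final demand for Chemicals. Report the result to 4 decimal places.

I − A =
  [   0.95    -0.25    -0.30]
  [  -0.05     0.85    -0.15]
  [  -0.35    -0.05     0.75]
Cofactors of I−A, C_ij = (−1)^(i+j)·(minor ij) (rows/columns in the sector order above):
  C_11 = (0.85)(0.75) − (-0.15)(-0.05) = 0.6300
  C_12 = −[(-0.05)(0.75) − (-0.15)(-0.35)] = 0.0900
  C_13 = (-0.05)(-0.05) − (0.85)(-0.35) = 0.3000
  C_21 = −[(-0.25)(0.75) − (-0.30)(-0.05)] = 0.2025
  C_22 = (0.95)(0.75) − (-0.30)(-0.35) = 0.6075
  C_23 = −[(0.95)(-0.05) − (-0.25)(-0.35)] = 0.1350
  C_31 = (-0.25)(-0.15) − (-0.30)(0.85) = 0.2925
  C_32 = −[(0.95)(-0.15) − (-0.30)(-0.05)] = 0.1575
  C_33 = (0.95)(0.85) − (-0.25)(-0.05) = 0.7950
det(I−A) = Σ_j (I−A)_1j·C_1j = (0.95)(0.6300) + (-0.25)(0.0900) + (-0.30)(0.3000) = 0.4860
adj(I−A) = Cᵀ =
  [ 0.6300   0.2025   0.2925]
  [ 0.0900   0.6075   0.1575]
  [ 0.3000   0.1350   0.7950]
(I − A)⁻¹ = adj(I−A) / det(I−A) ≈
  [   1.29630     0.41667     0.60185]
  [   0.18519     1.25000     0.32407]
  [   0.61728     0.27778     1.63580]
The output multiplier for sector j is the column-j sum of the Leontief inverse (I − A)⁻¹ = adj(I−A) / det(I−A).
Column C of adj(I−A): (0.2925, 0.1575, 0.7950); det(I−A) = 0.4860.
m_C = (0.2925 + 0.1575 + 0.7950) / 0.4860 = 1.245 / 0.4860 ≈ 2.5617.

m_C = 2.5617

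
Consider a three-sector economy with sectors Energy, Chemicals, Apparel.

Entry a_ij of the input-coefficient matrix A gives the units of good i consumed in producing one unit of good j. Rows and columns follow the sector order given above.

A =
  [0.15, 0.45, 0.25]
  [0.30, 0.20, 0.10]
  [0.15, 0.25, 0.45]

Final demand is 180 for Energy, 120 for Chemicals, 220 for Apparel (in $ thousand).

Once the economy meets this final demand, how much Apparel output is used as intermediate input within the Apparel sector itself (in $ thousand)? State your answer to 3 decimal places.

z_AA = 380.583

I − A =
  [   0.85    -0.45    -0.25]
  [  -0.30     0.80    -0.10]
  [  -0.15    -0.25     0.55]
Cofactors of I−A, C_ij = (−1)^(i+j)·(minor ij) (rows/columns in the sector order above):
  C_11 = (0.80)(0.55) − (-0.10)(-0.25) = 0.4150
  C_12 = −[(-0.30)(0.55) − (-0.10)(-0.15)] = 0.1800
  C_13 = (-0.30)(-0.25) − (0.80)(-0.15) = 0.1950
  C_21 = −[(-0.45)(0.55) − (-0.25)(-0.25)] = 0.3100
  C_22 = (0.85)(0.55) − (-0.25)(-0.15) = 0.4300
  C_23 = −[(0.85)(-0.25) − (-0.45)(-0.15)] = 0.2800
  C_31 = (-0.45)(-0.10) − (-0.25)(0.80) = 0.2450
  C_32 = −[(0.85)(-0.10) − (-0.25)(-0.30)] = 0.1600
  C_33 = (0.85)(0.80) − (-0.45)(-0.30) = 0.5450
det(I−A) = Σ_j (I−A)_1j·C_1j = (0.85)(0.4150) + (-0.45)(0.1800) + (-0.25)(0.1950) = 0.2230
adj(I−A) = Cᵀ =
  [ 0.4150   0.3100   0.2450]
  [ 0.1800   0.4300   0.1600]
  [ 0.1950   0.2800   0.5450]
(I − A)⁻¹ = adj(I−A) / det(I−A) ≈
  [   1.8610     1.3901     1.0987]
  [   0.8072     1.9283     0.7175]
  [   0.8744     1.2556     2.4439]
First solve x = (I − A)⁻¹ d = adj(I−A)·d / det(I−A); in particular x_A = (0.1950·180 + 0.2800·120 + 0.5450·220) / 0.2230 = 188.60 / 0.2230 ≈ 845.73991.
Intermediate flow from A to A: z_AA = a_AA · x_A = 0.45 × 188.60 / 0.2230 = 84.87 / 0.2230 ≈ 380.583.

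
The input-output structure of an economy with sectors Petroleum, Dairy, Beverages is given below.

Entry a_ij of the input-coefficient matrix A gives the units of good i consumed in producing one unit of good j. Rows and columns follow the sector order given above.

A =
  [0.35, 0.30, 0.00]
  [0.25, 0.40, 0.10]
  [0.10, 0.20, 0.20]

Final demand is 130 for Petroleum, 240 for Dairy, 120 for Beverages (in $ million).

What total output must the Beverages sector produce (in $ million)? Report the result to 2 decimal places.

I − A =
  [   0.65    -0.30     0.00]
  [  -0.25     0.60    -0.10]
  [  -0.10    -0.20     0.80]
Cofactors of I−A, C_ij = (−1)^(i+j)·(minor ij) (rows/columns in the sector order above):
  C_11 = (0.60)(0.80) − (-0.10)(-0.20) = 0.4600
  C_12 = −[(-0.25)(0.80) − (-0.10)(-0.10)] = 0.2100
  C_13 = (-0.25)(-0.20) − (0.60)(-0.10) = 0.1100
  C_21 = −[(-0.30)(0.80) − (0.00)(-0.20)] = 0.2400
  C_22 = (0.65)(0.80) − (0.00)(-0.10) = 0.5200
  C_23 = −[(0.65)(-0.20) − (-0.30)(-0.10)] = 0.1600
  C_31 = (-0.30)(-0.10) − (0.00)(0.60) = 0.0300
  C_32 = −[(0.65)(-0.10) − (0.00)(-0.25)] = 0.0650
  C_33 = (0.65)(0.60) − (-0.30)(-0.25) = 0.3150
det(I−A) = Σ_j (I−A)_1j·C_1j = (0.65)(0.4600) + (-0.30)(0.2100) + (0.00)(0.1100) = 0.2360
adj(I−A) = Cᵀ =
  [ 0.4600   0.2400   0.0300]
  [ 0.2100   0.5200   0.0650]
  [ 0.1100   0.1600   0.3150]
(I − A)⁻¹ = adj(I−A) / det(I−A) ≈
  [   1.9492     1.0169     0.1271]
  [   0.8898     2.2034     0.2754]
  [   0.4661     0.6780     1.3347]
x = (I − A)⁻¹ d = adj(I−A)·d / det(I−A), with det(I−A) = 0.2360:
  x_P = (0.4600·130 + 0.2400·240 + 0.0300·120) / 0.2360 = 121.00 / 0.2360 ≈ 512.71
  x_D = (0.2100·130 + 0.5200·240 + 0.0650·120) / 0.2360 = 159.90 / 0.2360 ≈ 677.54
  x_B = (0.1100·130 + 0.1600·240 + 0.3150·120) / 0.2360 = 90.50 / 0.2360 ≈ 383.47

x_B = 383.47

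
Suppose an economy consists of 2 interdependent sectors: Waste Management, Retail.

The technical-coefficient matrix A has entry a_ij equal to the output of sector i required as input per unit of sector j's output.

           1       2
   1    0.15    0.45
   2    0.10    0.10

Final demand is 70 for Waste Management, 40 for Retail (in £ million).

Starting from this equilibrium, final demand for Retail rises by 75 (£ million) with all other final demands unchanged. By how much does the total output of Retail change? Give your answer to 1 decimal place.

I − A =
  [   0.85    -0.45]
  [  -0.10     0.90]
det(I−A) = (0.85)(0.90) − (-0.45)(-0.10) = 0.7200
adj(I−A) = [[0.90, 0.45], [0.10, 0.85]]
(I − A)⁻¹ = adj(I−A) / det(I−A) ≈
  [   1.2500     0.6250]
  [   0.1389     1.1806]
Δx = (I − A)⁻¹ Δd with Δd having +75 in the Retail component and 0 elsewhere.
So Δx_2 = L_22 · (+75), where L_22 = adj(I−A)_22 / det(I−A) = 0.85 / 0.7200.
Δx_2 = 0.85 × (+75) / 0.7200 = 63.75 / 0.7200 ≈ 88.5.

Δx_2 = 88.5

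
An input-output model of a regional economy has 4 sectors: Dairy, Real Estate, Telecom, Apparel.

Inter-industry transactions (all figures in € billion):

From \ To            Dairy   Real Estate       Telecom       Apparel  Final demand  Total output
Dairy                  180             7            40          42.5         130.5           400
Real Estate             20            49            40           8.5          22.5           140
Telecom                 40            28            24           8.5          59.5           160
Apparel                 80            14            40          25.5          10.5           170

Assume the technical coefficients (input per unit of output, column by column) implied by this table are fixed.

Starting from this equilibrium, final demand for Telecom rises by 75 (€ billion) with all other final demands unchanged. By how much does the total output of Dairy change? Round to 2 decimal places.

Technical coefficients a_ij = z_ij / X_j:
  a_11 = 180/400 = 0.45, a_21 = 20/400 = 0.05, a_31 = 40/400 = 0.10, a_41 = 80/400 = 0.20
  a_12 = 7/140 = 0.05, a_22 = 49/140 = 0.35, a_32 = 28/140 = 0.20, a_42 = 14/140 = 0.10
  a_13 = 40/160 = 0.25, a_23 = 40/160 = 0.25, a_33 = 24/160 = 0.15, a_43 = 40/160 = 0.25
  a_14 = 42.5/170 = 0.25, a_24 = 8.5/170 = 0.05, a_34 = 8.5/170 = 0.05, a_44 = 25.5/170 = 0.15
I − A =
  [   0.55    -0.05    -0.25    -0.25]
  [  -0.05     0.65    -0.25    -0.05]
  [  -0.10    -0.20     0.85    -0.05]
  [  -0.20    -0.10    -0.25     0.85]
Compute the cofactors C_ij = (−1)^(i+j)·(3×3 minor ij) of I−A; the adjugate is their transpose:
adj(I−A) = Cᵀ =
  [ 0.41100   0.11300   0.19500   0.13900]
  [ 0.06900   0.31800   0.12750   0.04650]
  [ 0.07200   0.09350   0.26475   0.04225]
  [ 0.12600   0.09150   0.13875   0.25425]
det(I−A) = Σ_j (I−A)_1j·C_1j = (0.55)(0.41100) + (-0.05)(0.06900) + (-0.25)(0.07200) + (-0.25)(0.12600) = 0.1731
(I − A)⁻¹ = adj(I−A) / det(I−A) ≈
  [   2.3744     0.6528     1.1265     0.8030]
  [   0.3986     1.8371     0.7366     0.2686]
  [   0.4159     0.5402     1.5295     0.2441]
  [   0.7279     0.5286     0.8016     1.4688]
Δx = (I − A)⁻¹ Δd with Δd having +75 in the Telecom component and 0 elsewhere.
So Δx_1 = L_13 · (+75), where L_13 = adj(I−A)_13 / det(I−A) = 0.19500 / 0.1731.
Δx_1 = 0.19500 × (+75) / 0.1731 = 14.625 / 0.1731 ≈ 84.49.

Δx_1 = 84.49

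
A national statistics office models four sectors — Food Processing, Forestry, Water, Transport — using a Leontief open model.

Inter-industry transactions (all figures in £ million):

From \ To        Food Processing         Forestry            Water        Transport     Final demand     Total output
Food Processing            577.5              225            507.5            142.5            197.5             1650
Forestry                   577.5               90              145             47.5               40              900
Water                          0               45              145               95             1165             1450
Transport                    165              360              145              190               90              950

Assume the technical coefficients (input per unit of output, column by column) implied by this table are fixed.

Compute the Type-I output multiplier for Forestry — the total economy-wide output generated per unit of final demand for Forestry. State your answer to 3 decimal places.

m_2 = 3.511

Technical coefficients a_ij = z_ij / X_j:
  a_11 = 577.5/1650 = 0.35, a_21 = 577.5/1650 = 0.35, a_31 = 0/1650 = 0.00, a_41 = 165/1650 = 0.10
  a_12 = 225/900 = 0.25, a_22 = 90/900 = 0.10, a_32 = 45/900 = 0.05, a_42 = 360/900 = 0.40
  a_13 = 507.5/1450 = 0.35, a_23 = 145/1450 = 0.10, a_33 = 145/1450 = 0.10, a_43 = 145/1450 = 0.10
  a_14 = 142.5/950 = 0.15, a_24 = 47.5/950 = 0.05, a_34 = 95/950 = 0.10, a_44 = 190/950 = 0.20
I − A =
  [   0.65    -0.25    -0.35    -0.15]
  [  -0.35     0.90    -0.10    -0.05]
  [   0.00    -0.05     0.90    -0.10]
  [  -0.10    -0.40    -0.10     0.80]
Compute the cofactors C_ij = (−1)^(i+j)·(3×3 minor ij) of I−A; the adjugate is their transpose:
adj(I−A) = Cᵀ =
  [ 0.612750   0.260250   0.285750   0.166875]
  [ 0.254000   0.444500   0.158750   0.095250]
  [ 0.037250   0.053750   0.349250   0.054000]
  [ 0.208250   0.261500   0.158750   0.438375]
det(I−A) = Σ_j (I−A)_1j·C_1j = (0.65)(0.612750) + (-0.25)(0.254000) + (-0.35)(0.037250) + (-0.15)(0.208250) = 0.2905125
(I − A)⁻¹ = adj(I−A) / det(I−A) ≈
  [   2.1092     0.8958     0.9836     0.5744]
  [   0.8743     1.5301     0.5464     0.3279]
  [   0.1282     0.1850     1.2022     0.1859]
  [   0.7168     0.9001     0.5464     1.5090]
The output multiplier for sector j is the column-j sum of the Leontief inverse (I − A)⁻¹ = adj(I−A) / det(I−A).
Column 2 of adj(I−A): (0.260250, 0.444500, 0.053750, 0.261500); det(I−A) = 0.2905125.
m_2 = (0.260250 + 0.444500 + 0.053750 + 0.261500) / 0.2905125 = 1.02 / 0.2905125 ≈ 3.511.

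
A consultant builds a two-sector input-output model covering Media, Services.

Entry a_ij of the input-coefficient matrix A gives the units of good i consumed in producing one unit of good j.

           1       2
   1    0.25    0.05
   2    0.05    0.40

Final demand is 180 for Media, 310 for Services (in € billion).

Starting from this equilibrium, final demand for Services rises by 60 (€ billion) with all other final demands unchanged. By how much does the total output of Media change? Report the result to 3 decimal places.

I − A =
  [   0.75    -0.05]
  [  -0.05     0.60]
det(I−A) = (0.75)(0.60) − (-0.05)(-0.05) = 0.4475
adj(I−A) = [[0.60, 0.05], [0.05, 0.75]]
(I − A)⁻¹ = adj(I−A) / det(I−A) ≈
  [   1.3408     0.1117]
  [   0.1117     1.6760]
Δx = (I − A)⁻¹ Δd with Δd having +60 in the Services component and 0 elsewhere.
So Δx_1 = L_12 · (+60), where L_12 = adj(I−A)_12 / det(I−A) = 0.05 / 0.4475.
Δx_1 = 0.05 × (+60) / 0.4475 = 3.00 / 0.4475 ≈ 6.704.

Δx_1 = 6.704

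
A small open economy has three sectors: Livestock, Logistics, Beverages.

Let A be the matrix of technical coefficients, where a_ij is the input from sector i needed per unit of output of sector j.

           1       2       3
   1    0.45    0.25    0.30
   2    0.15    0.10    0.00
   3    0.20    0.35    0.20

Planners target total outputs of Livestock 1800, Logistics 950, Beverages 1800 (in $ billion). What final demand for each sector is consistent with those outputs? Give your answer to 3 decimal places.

I − A =
  [   0.55    -0.25    -0.30]
  [  -0.15     0.90     0.00]
  [  -0.20    -0.35     0.80]
d = (I − A) x:
  d_1 = (+0.55)·1800 + (-0.25)·950 + (-0.30)·1800 = 212.500
  d_2 = (-0.15)·1800 + (+0.90)·950 + (+0.00)·1800 = 585.000
  d_3 = (-0.20)·1800 + (-0.35)·950 + (+0.80)·1800 = 747.500

d_1 = 212.500, d_2 = 585.000, d_3 = 747.500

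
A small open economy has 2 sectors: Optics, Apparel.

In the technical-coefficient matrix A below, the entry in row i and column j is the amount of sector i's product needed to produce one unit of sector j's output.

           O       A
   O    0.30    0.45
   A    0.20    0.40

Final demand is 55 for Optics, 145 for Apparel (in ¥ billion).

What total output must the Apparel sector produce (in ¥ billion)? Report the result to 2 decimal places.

I − A =
  [   0.70    -0.45]
  [  -0.20     0.60]
det(I−A) = (0.70)(0.60) − (-0.45)(-0.20) = 0.3300
adj(I−A) = [[0.60, 0.45], [0.20, 0.70]]
(I − A)⁻¹ = adj(I−A) / det(I−A) ≈
  [   1.8182     1.3636]
  [   0.6061     2.1212]
x = (I − A)⁻¹ d = adj(I−A)·d / det(I−A), with det(I−A) = 0.3300:
  x_O = (0.60·55 + 0.45·145) / 0.3300 = 98.25 / 0.3300 ≈ 297.73
  x_A = (0.20·55 + 0.70·145) / 0.3300 = 112.50 / 0.3300 ≈ 340.91

x_A = 340.91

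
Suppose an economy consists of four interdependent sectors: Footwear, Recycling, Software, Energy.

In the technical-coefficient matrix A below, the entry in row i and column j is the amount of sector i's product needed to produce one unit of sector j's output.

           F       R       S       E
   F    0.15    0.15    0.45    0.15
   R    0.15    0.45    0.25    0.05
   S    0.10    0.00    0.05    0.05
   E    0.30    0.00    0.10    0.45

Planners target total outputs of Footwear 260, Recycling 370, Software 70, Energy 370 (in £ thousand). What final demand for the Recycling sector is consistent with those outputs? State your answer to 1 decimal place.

I − A =
  [   0.85    -0.15    -0.45    -0.15]
  [  -0.15     0.55    -0.25    -0.05]
  [  -0.10     0.00     0.95    -0.05]
  [  -0.30     0.00    -0.10     0.55]
d = (I − A) x:
  d_F = (+0.85)·260 + (-0.15)·370 + (-0.45)·70 + (-0.15)·370 = 78.5
  d_R = (-0.15)·260 + (+0.55)·370 + (-0.25)·70 + (-0.05)·370 = 128.5
  d_S = (-0.10)·260 + (+0.00)·370 + (+0.95)·70 + (-0.05)·370 = 22.0
  d_E = (-0.30)·260 + (+0.00)·370 + (-0.10)·70 + (+0.55)·370 = 118.5

d_R = 128.5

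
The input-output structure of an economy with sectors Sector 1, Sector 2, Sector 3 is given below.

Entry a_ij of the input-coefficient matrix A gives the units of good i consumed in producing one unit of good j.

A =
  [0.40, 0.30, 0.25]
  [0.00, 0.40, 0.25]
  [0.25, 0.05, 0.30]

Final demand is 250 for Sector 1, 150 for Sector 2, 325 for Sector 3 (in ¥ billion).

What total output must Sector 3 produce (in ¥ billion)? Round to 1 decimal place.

I − A =
  [   0.60    -0.30    -0.25]
  [   0.00     0.60    -0.25]
  [  -0.25    -0.05     0.70]
Cofactors of I−A, C_ij = (−1)^(i+j)·(minor ij) (rows/columns in the sector order above):
  C_11 = (0.60)(0.70) − (-0.25)(-0.05) = 0.4075
  C_12 = −[(0.00)(0.70) − (-0.25)(-0.25)] = 0.0625
  C_13 = (0.00)(-0.05) − (0.60)(-0.25) = 0.1500
  C_21 = −[(-0.30)(0.70) − (-0.25)(-0.05)] = 0.2225
  C_22 = (0.60)(0.70) − (-0.25)(-0.25) = 0.3575
  C_23 = −[(0.60)(-0.05) − (-0.30)(-0.25)] = 0.1050
  C_31 = (-0.30)(-0.25) − (-0.25)(0.60) = 0.2250
  C_32 = −[(0.60)(-0.25) − (-0.25)(0.00)] = 0.1500
  C_33 = (0.60)(0.60) − (-0.30)(0.00) = 0.3600
det(I−A) = Σ_j (I−A)_1j·C_1j = (0.60)(0.4075) + (-0.30)(0.0625) + (-0.25)(0.1500) = 0.18825
adj(I−A) = Cᵀ =
  [ 0.4075   0.2225   0.2250]
  [ 0.0625   0.3575   0.1500]
  [ 0.1500   0.1050   0.3600]
(I − A)⁻¹ = adj(I−A) / det(I−A) ≈
  [   2.1647     1.1819     1.1952]
  [   0.3320     1.8991     0.7968]
  [   0.7968     0.5578     1.9124]
x = (I − A)⁻¹ d = adj(I−A)·d / det(I−A), with det(I−A) = 0.18825:
  x_1 = (0.4075·250 + 0.2225·150 + 0.2250·325) / 0.18825 = 208.375 / 0.18825 ≈ 1106.9
  x_2 = (0.0625·250 + 0.3575·150 + 0.1500·325) / 0.18825 = 118.00 / 0.18825 ≈ 626.8
  x_3 = (0.1500·250 + 0.1050·150 + 0.3600·325) / 0.18825 = 170.25 / 0.18825 ≈ 904.4

x_3 = 904.4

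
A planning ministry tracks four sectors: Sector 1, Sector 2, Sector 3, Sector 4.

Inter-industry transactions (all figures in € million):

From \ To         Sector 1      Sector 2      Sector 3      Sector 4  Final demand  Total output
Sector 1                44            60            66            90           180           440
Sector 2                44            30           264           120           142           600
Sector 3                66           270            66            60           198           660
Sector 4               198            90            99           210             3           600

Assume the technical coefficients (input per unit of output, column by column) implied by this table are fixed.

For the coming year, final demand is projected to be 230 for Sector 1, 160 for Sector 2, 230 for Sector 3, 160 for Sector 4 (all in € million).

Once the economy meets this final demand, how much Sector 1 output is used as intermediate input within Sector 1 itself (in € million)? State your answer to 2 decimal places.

z_11 = 63.06

Technical coefficients a_ij = z_ij / X_j:
  a_11 = 44/440 = 0.10, a_21 = 44/440 = 0.10, a_31 = 66/440 = 0.15, a_41 = 198/440 = 0.45
  a_12 = 60/600 = 0.10, a_22 = 30/600 = 0.05, a_32 = 270/600 = 0.45, a_42 = 90/600 = 0.15
  a_13 = 66/660 = 0.10, a_23 = 264/660 = 0.40, a_33 = 66/660 = 0.10, a_43 = 99/660 = 0.15
  a_14 = 90/600 = 0.15, a_24 = 120/600 = 0.20, a_34 = 60/600 = 0.10, a_44 = 210/600 = 0.35
I − A =
  [   0.90    -0.10    -0.10    -0.15]
  [  -0.10     0.95    -0.40    -0.20]
  [  -0.15    -0.45     0.90    -0.10]
  [  -0.45    -0.15    -0.15     0.65]
Compute the cofactors C_ij = (−1)^(i+j)·(3×3 minor ij) of I−A; the adjugate is their transpose:
adj(I−A) = Cᵀ =
  [ 0.378000   0.118125   0.118125   0.141750]
  [ 0.199500   0.434625   0.251750   0.218500]
  [ 0.202125   0.264000   0.446875   0.196625]
  [ 0.354375   0.243000   0.243000   0.573750]
det(I−A) = Σ_j (I−A)_1j·C_1j = (0.90)(0.378000) + (-0.10)(0.199500) + (-0.10)(0.202125) + (-0.15)(0.354375) = 0.24688125
(I − A)⁻¹ = adj(I−A) / det(I−A) ≈
  [   1.5311     0.4785     0.4785     0.5742]
  [   0.8081     1.7605     1.0197     0.8850]
  [   0.8187     1.0693     1.8101     0.7964]
  [   1.4354     0.9843     0.9843     2.3240]
First solve x = (I − A)⁻¹ d = adj(I−A)·d / det(I−A); in particular x_1 = (0.378000·230 + 0.118125·160 + 0.118125·230 + 0.141750·160) / 0.24688125 = 155.68875 / 0.24688125 ≈ 630.6220.
Intermediate flow from 1 to 1: z_11 = a_11 · x_1 = 0.10 × 155.68875 / 0.24688125 = 15.568875 / 0.24688125 ≈ 63.06.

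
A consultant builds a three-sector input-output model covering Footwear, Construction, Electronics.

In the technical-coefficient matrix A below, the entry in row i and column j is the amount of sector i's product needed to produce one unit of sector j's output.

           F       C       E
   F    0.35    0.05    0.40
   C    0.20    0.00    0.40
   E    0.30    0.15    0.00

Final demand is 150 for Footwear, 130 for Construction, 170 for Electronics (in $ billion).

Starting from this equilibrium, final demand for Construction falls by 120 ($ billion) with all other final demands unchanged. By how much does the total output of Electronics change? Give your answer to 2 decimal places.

Δx_E = -29.16

I − A =
  [   0.65    -0.05    -0.40]
  [  -0.20     1.00    -0.40]
  [  -0.30    -0.15     1.00]
Cofactors of I−A, C_ij = (−1)^(i+j)·(minor ij) (rows/columns in the sector order above):
  C_11 = (1.00)(1.00) − (-0.40)(-0.15) = 0.9400
  C_12 = −[(-0.20)(1.00) − (-0.40)(-0.30)] = 0.3200
  C_13 = (-0.20)(-0.15) − (1.00)(-0.30) = 0.3300
  C_21 = −[(-0.05)(1.00) − (-0.40)(-0.15)] = 0.1100
  C_22 = (0.65)(1.00) − (-0.40)(-0.30) = 0.5300
  C_23 = −[(0.65)(-0.15) − (-0.05)(-0.30)] = 0.1125
  C_31 = (-0.05)(-0.40) − (-0.40)(1.00) = 0.4200
  C_32 = −[(0.65)(-0.40) − (-0.40)(-0.20)] = 0.3400
  C_33 = (0.65)(1.00) − (-0.05)(-0.20) = 0.6400
det(I−A) = Σ_j (I−A)_1j·C_1j = (0.65)(0.9400) + (-0.05)(0.3200) + (-0.40)(0.3300) = 0.4630
adj(I−A) = Cᵀ =
  [ 0.9400   0.1100   0.4200]
  [ 0.3200   0.5300   0.3400]
  [ 0.3300   0.1125   0.6400]
(I − A)⁻¹ = adj(I−A) / det(I−A) ≈
  [   2.0302     0.2376     0.9071]
  [   0.6911     1.1447     0.7343]
  [   0.7127     0.2430     1.3823]
Δx = (I − A)⁻¹ Δd with Δd having -120 in the Construction component and 0 elsewhere.
So Δx_E = L_EC · (-120), where L_EC = adj(I−A)_EC / det(I−A) = 0.1125 / 0.4630.
Δx_E = 0.1125 × (-120) / 0.4630 = -13.50 / 0.4630 ≈ -29.16.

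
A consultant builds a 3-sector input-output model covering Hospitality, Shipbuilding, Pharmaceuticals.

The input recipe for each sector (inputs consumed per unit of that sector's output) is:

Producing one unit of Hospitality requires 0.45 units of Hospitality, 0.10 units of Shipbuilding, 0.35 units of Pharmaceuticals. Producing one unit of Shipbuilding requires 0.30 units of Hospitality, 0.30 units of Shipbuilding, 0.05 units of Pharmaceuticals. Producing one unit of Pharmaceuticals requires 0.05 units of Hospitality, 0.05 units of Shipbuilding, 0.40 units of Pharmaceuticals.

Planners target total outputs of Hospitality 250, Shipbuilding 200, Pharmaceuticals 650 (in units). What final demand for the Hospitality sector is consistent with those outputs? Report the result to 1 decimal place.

d_H = 45.0

I − A =
  [   0.55    -0.30    -0.05]
  [  -0.10     0.70    -0.05]
  [  -0.35    -0.05     0.60]
d = (I − A) x:
  d_H = (+0.55)·250 + (-0.30)·200 + (-0.05)·650 = 45.0
  d_S = (-0.10)·250 + (+0.70)·200 + (-0.05)·650 = 82.5
  d_P = (-0.35)·250 + (-0.05)·200 + (+0.60)·650 = 292.5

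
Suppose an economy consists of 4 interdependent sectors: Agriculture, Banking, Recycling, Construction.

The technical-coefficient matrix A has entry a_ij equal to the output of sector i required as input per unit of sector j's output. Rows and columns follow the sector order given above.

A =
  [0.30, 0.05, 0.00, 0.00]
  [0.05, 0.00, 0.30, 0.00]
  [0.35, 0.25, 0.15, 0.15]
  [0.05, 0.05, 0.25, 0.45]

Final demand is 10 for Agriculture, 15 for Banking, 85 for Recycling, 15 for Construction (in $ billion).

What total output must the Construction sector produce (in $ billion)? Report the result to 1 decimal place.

x_C = 99.0

I − A =
  [   0.70    -0.05     0.00     0.00]
  [  -0.05     1.00    -0.30     0.00]
  [  -0.35    -0.25     0.85    -0.15]
  [  -0.05    -0.05    -0.25     0.55]
Compute the cofactors C_ij = (−1)^(i+j)·(3×3 minor ij) of I−A; the adjugate is their transpose:
adj(I−A) = Cᵀ =
  [ 0.386500   0.021500   0.008250   0.002250]
  [ 0.081500   0.301000   0.115500   0.031500]
  [ 0.207250   0.111500   0.383625   0.104625]
  [ 0.136750   0.080000   0.185625   0.535125]
det(I−A) = Σ_j (I−A)_1j·C_1j = (0.70)(0.386500) + (-0.05)(0.081500) + (0.00)(0.207250) + (0.00)(0.136750) = 0.266475
(I − A)⁻¹ = adj(I−A) / det(I−A) ≈
  [   1.4504     0.0807     0.0310     0.0084]
  [   0.3058     1.1296     0.4334     0.1182]
  [   0.7777     0.4184     1.4396     0.3926]
  [   0.5132     0.3002     0.6966     2.0082]
x = (I − A)⁻¹ d = adj(I−A)·d / det(I−A), with det(I−A) = 0.266475:
  x_A = (0.386500·10 + 0.021500·15 + 0.008250·85 + 0.002250·15) / 0.266475 = 4.9225 / 0.266475 ≈ 18.5
  x_B = (0.081500·10 + 0.301000·15 + 0.115500·85 + 0.031500·15) / 0.266475 = 15.62 / 0.266475 ≈ 58.6
  x_R = (0.207250·10 + 0.111500·15 + 0.383625·85 + 0.104625·15) / 0.266475 = 37.9225 / 0.266475 ≈ 142.3
  x_C = (0.136750·10 + 0.080000·15 + 0.185625·85 + 0.535125·15) / 0.266475 = 26.3725 / 0.266475 ≈ 99.0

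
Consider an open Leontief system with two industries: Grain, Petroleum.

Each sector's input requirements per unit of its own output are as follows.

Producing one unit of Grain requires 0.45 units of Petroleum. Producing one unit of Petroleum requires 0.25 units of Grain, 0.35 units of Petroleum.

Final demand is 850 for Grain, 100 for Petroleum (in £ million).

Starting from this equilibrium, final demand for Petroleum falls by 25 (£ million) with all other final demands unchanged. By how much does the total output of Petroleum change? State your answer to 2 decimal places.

Δx_P = -46.51

I − A =
  [   1.00    -0.25]
  [  -0.45     0.65]
det(I−A) = (1.00)(0.65) − (-0.25)(-0.45) = 0.5375
adj(I−A) = [[0.65, 0.25], [0.45, 1.00]]
(I − A)⁻¹ = adj(I−A) / det(I−A) ≈
  [   1.2093     0.4651]
  [   0.8372     1.8605]
Δx = (I − A)⁻¹ Δd with Δd having -25 in the Petroleum component and 0 elsewhere.
So Δx_P = L_PP · (-25), where L_PP = adj(I−A)_PP / det(I−A) = 1.00 / 0.5375.
Δx_P = 1.00 × (-25) / 0.5375 = -25.00 / 0.5375 ≈ -46.51.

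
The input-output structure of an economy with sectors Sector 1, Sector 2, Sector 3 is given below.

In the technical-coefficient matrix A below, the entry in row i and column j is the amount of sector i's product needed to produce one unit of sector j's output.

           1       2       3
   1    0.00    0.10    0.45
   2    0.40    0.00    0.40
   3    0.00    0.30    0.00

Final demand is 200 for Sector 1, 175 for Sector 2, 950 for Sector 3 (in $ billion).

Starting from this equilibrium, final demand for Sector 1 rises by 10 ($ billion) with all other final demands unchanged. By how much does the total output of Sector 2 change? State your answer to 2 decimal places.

Δx_2 = 5.09

I − A =
  [   1.00    -0.10    -0.45]
  [  -0.40     1.00    -0.40]
  [   0.00    -0.30     1.00]
Cofactors of I−A, C_ij = (−1)^(i+j)·(minor ij) (rows/columns in the sector order above):
  C_11 = (1.00)(1.00) − (-0.40)(-0.30) = 0.8800
  C_12 = −[(-0.40)(1.00) − (-0.40)(0.00)] = 0.4000
  C_13 = (-0.40)(-0.30) − (1.00)(0.00) = 0.1200
  C_21 = −[(-0.10)(1.00) − (-0.45)(-0.30)] = 0.2350
  C_22 = (1.00)(1.00) − (-0.45)(0.00) = 1.0000
  C_23 = −[(1.00)(-0.30) − (-0.10)(0.00)] = 0.3000
  C_31 = (-0.10)(-0.40) − (-0.45)(1.00) = 0.4900
  C_32 = −[(1.00)(-0.40) − (-0.45)(-0.40)] = 0.5800
  C_33 = (1.00)(1.00) − (-0.10)(-0.40) = 0.9600
det(I−A) = Σ_j (I−A)_1j·C_1j = (1.00)(0.8800) + (-0.10)(0.4000) + (-0.45)(0.1200) = 0.7860
adj(I−A) = Cᵀ =
  [ 0.8800   0.2350   0.4900]
  [ 0.4000   1.0000   0.5800]
  [ 0.1200   0.3000   0.9600]
(I − A)⁻¹ = adj(I−A) / det(I−A) ≈
  [   1.1196     0.2990     0.6234]
  [   0.5089     1.2723     0.7379]
  [   0.1527     0.3817     1.2214]
Δx = (I − A)⁻¹ Δd with Δd having +10 in the Sector 1 component and 0 elsewhere.
So Δx_2 = L_21 · (+10), where L_21 = adj(I−A)_21 / det(I−A) = 0.4000 / 0.7860.
Δx_2 = 0.4000 × (+10) / 0.7860 = 4.00 / 0.7860 ≈ 5.09.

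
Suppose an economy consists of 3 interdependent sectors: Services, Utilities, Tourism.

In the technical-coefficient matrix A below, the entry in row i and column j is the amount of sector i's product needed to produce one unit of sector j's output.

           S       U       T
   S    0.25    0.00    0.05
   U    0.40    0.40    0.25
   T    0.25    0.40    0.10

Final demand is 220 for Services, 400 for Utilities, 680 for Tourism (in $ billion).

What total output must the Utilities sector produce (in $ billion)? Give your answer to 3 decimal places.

x_U = 1586.804

I − A =
  [   0.75     0.00    -0.05]
  [  -0.40     0.60    -0.25]
  [  -0.25    -0.40     0.90]
Cofactors of I−A, C_ij = (−1)^(i+j)·(minor ij) (rows/columns in the sector order above):
  C_11 = (0.60)(0.90) − (-0.25)(-0.40) = 0.4400
  C_12 = −[(-0.40)(0.90) − (-0.25)(-0.25)] = 0.4225
  C_13 = (-0.40)(-0.40) − (0.60)(-0.25) = 0.3100
  C_21 = −[(0.00)(0.90) − (-0.05)(-0.40)] = 0.0200
  C_22 = (0.75)(0.90) − (-0.05)(-0.25) = 0.6625
  C_23 = −[(0.75)(-0.40) − (0.00)(-0.25)] = 0.3000
  C_31 = (0.00)(-0.25) − (-0.05)(0.60) = 0.0300
  C_32 = −[(0.75)(-0.25) − (-0.05)(-0.40)] = 0.2075
  C_33 = (0.75)(0.60) − (0.00)(-0.40) = 0.4500
det(I−A) = Σ_j (I−A)_1j·C_1j = (0.75)(0.4400) + (0.00)(0.4225) + (-0.05)(0.3100) = 0.3145
adj(I−A) = Cᵀ =
  [ 0.4400   0.0200   0.0300]
  [ 0.4225   0.6625   0.2075]
  [ 0.3100   0.3000   0.4500]
(I − A)⁻¹ = adj(I−A) / det(I−A) ≈
  [   1.3990     0.0636     0.0954]
  [   1.3434     2.1065     0.6598]
  [   0.9857     0.9539     1.4308]
x = (I − A)⁻¹ d = adj(I−A)·d / det(I−A), with det(I−A) = 0.3145:
  x_S = (0.4400·220 + 0.0200·400 + 0.0300·680) / 0.3145 = 125.20 / 0.3145 ≈ 398.092
  x_U = (0.4225·220 + 0.6625·400 + 0.2075·680) / 0.3145 = 499.05 / 0.3145 ≈ 1586.804
  x_T = (0.3100·220 + 0.3000·400 + 0.4500·680) / 0.3145 = 494.20 / 0.3145 ≈ 1571.383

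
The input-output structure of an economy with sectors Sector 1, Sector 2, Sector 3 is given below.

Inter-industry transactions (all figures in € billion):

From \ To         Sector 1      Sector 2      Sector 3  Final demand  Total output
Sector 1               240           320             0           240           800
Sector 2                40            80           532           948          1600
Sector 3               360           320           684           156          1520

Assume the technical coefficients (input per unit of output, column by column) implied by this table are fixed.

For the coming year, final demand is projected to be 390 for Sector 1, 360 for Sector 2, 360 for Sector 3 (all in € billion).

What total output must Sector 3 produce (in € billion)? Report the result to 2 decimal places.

Technical coefficients a_ij = z_ij / X_j:
  a_11 = 240/800 = 0.30, a_21 = 40/800 = 0.05, a_31 = 360/800 = 0.45
  a_12 = 320/1600 = 0.20, a_22 = 80/1600 = 0.05, a_32 = 320/1600 = 0.20
  a_13 = 0/1520 = 0.00, a_23 = 532/1520 = 0.35, a_33 = 684/1520 = 0.45
I − A =
  [   0.70    -0.20     0.00]
  [  -0.05     0.95    -0.35]
  [  -0.45    -0.20     0.55]
Cofactors of I−A, C_ij = (−1)^(i+j)·(minor ij) (rows/columns in the sector order above):
  C_11 = (0.95)(0.55) − (-0.35)(-0.20) = 0.4525
  C_12 = −[(-0.05)(0.55) − (-0.35)(-0.45)] = 0.1850
  C_13 = (-0.05)(-0.20) − (0.95)(-0.45) = 0.4375
  C_21 = −[(-0.20)(0.55) − (0.00)(-0.20)] = 0.1100
  C_22 = (0.70)(0.55) − (0.00)(-0.45) = 0.3850
  C_23 = −[(0.70)(-0.20) − (-0.20)(-0.45)] = 0.2300
  C_31 = (-0.20)(-0.35) − (0.00)(0.95) = 0.0700
  C_32 = −[(0.70)(-0.35) − (0.00)(-0.05)] = 0.2450
  C_33 = (0.70)(0.95) − (-0.20)(-0.05) = 0.6550
det(I−A) = Σ_j (I−A)_1j·C_1j = (0.70)(0.4525) + (-0.20)(0.1850) + (0.00)(0.4375) = 0.27975
adj(I−A) = Cᵀ =
  [ 0.4525   0.1100   0.0700]
  [ 0.1850   0.3850   0.2450]
  [ 0.4375   0.2300   0.6550]
(I − A)⁻¹ = adj(I−A) / det(I−A) ≈
  [   1.6175     0.3932     0.2502]
  [   0.6613     1.3762     0.8758]
  [   1.5639     0.8222     2.3414]
x = (I − A)⁻¹ d = adj(I−A)·d / det(I−A), with det(I−A) = 0.27975:
  x_1 = (0.4525·390 + 0.1100·360 + 0.0700·360) / 0.27975 = 241.275 / 0.27975 ≈ 862.47
  x_2 = (0.1850·390 + 0.3850·360 + 0.2450·360) / 0.27975 = 298.95 / 0.27975 ≈ 1068.63
  x_3 = (0.4375·390 + 0.2300·360 + 0.6550·360) / 0.27975 = 489.225 / 0.27975 ≈ 1748.79

x_3 = 1748.79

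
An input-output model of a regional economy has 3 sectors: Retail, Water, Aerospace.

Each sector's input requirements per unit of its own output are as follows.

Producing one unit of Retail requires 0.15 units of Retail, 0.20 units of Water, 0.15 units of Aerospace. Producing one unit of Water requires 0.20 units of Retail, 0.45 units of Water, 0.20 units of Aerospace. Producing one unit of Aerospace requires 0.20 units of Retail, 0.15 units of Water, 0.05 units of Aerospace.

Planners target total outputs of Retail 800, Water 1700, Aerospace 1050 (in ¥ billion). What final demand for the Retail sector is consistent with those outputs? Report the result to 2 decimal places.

I − A =
  [   0.85    -0.20    -0.20]
  [  -0.20     0.55    -0.15]
  [  -0.15    -0.20     0.95]
d = (I − A) x:
  d_1 = (+0.85)·800 + (-0.20)·1700 + (-0.20)·1050 = 130.00
  d_2 = (-0.20)·800 + (+0.55)·1700 + (-0.15)·1050 = 617.50
  d_3 = (-0.15)·800 + (-0.20)·1700 + (+0.95)·1050 = 537.50

d_1 = 130.00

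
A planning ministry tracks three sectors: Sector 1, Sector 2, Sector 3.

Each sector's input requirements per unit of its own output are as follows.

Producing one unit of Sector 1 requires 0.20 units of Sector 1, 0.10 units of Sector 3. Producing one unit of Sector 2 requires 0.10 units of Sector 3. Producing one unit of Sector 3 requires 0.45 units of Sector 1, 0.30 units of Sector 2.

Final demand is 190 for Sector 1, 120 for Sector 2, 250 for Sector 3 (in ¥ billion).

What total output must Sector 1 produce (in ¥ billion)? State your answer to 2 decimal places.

x_1 = 413.41

I − A =
  [   0.80     0.00    -0.45]
  [   0.00     1.00    -0.30]
  [  -0.10    -0.10     1.00]
Cofactors of I−A, C_ij = (−1)^(i+j)·(minor ij) (rows/columns in the sector order above):
  C_11 = (1.00)(1.00) − (-0.30)(-0.10) = 0.9700
  C_12 = −[(0.00)(1.00) − (-0.30)(-0.10)] = 0.0300
  C_13 = (0.00)(-0.10) − (1.00)(-0.10) = 0.1000
  C_21 = −[(0.00)(1.00) − (-0.45)(-0.10)] = 0.0450
  C_22 = (0.80)(1.00) − (-0.45)(-0.10) = 0.7550
  C_23 = −[(0.80)(-0.10) − (0.00)(-0.10)] = 0.0800
  C_31 = (0.00)(-0.30) − (-0.45)(1.00) = 0.4500
  C_32 = −[(0.80)(-0.30) − (-0.45)(0.00)] = 0.2400
  C_33 = (0.80)(1.00) − (0.00)(0.00) = 0.8000
det(I−A) = Σ_j (I−A)_1j·C_1j = (0.80)(0.9700) + (0.00)(0.0300) + (-0.45)(0.1000) = 0.7310
adj(I−A) = Cᵀ =
  [ 0.9700   0.0450   0.4500]
  [ 0.0300   0.7550   0.2400]
  [ 0.1000   0.0800   0.8000]
(I − A)⁻¹ = adj(I−A) / det(I−A) ≈
  [   1.3269     0.0616     0.6156]
  [   0.0410     1.0328     0.3283]
  [   0.1368     0.1094     1.0944]
x = (I − A)⁻¹ d = adj(I−A)·d / det(I−A), with det(I−A) = 0.7310:
  x_1 = (0.9700·190 + 0.0450·120 + 0.4500·250) / 0.7310 = 302.20 / 0.7310 ≈ 413.41
  x_2 = (0.0300·190 + 0.7550·120 + 0.2400·250) / 0.7310 = 156.30 / 0.7310 ≈ 213.82
  x_3 = (0.1000·190 + 0.0800·120 + 0.8000·250) / 0.7310 = 228.60 / 0.7310 ≈ 312.72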